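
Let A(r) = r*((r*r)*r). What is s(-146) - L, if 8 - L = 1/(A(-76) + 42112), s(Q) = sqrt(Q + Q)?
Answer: -267234303/33404288 + 2*I*sqrt(73) ≈ -8.0 + 17.088*I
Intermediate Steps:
s(Q) = sqrt(2)*sqrt(Q) (s(Q) = sqrt(2*Q) = sqrt(2)*sqrt(Q))
A(r) = r**4 (A(r) = r*(r**2*r) = r*r**3 = r**4)
L = 267234303/33404288 (L = 8 - 1/((-76)**4 + 42112) = 8 - 1/(33362176 + 42112) = 8 - 1/33404288 = 267234303/33404288 ≈ 8.0000)
s(-146) - L = sqrt(2)*sqrt(-146) - 1*267234303/33404288 = sqrt(2)*(I*sqrt(146)) - 267234303/33404288 = 2*I*sqrt(73) - 267234303/33404288 = -267234303/33404288 + 2*I*sqrt(73)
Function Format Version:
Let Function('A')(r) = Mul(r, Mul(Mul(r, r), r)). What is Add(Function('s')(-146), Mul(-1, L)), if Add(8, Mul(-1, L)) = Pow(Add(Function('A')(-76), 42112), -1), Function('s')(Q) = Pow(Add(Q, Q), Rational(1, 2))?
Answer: Add(Rational(-267234303, 33404288), Mul(2, I, Pow(73, Rational(1, 2)))) ≈ Add(-8.0000, Mul(17.088, I))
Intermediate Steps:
Function('s')(Q) = Mul(Pow(2, Rational(1, 2)), Pow(Q, Rational(1, 2))) (Function('s')(Q) = Pow(Mul(2, Q), Rational(1, 2)) = Mul(Pow(2, Rational(1, 2)), Pow(Q, Rational(1, 2))))
Function('A')(r) = Pow(r, 4) (Function('A')(r) = Mul(r, Mul(Pow(r, 2), r)) = Mul(r, Pow(r, 3)) = Pow(r, 4))
L = Rational(267234303, 33404288) (L = Add(8, Mul(-1, Pow(Add(Pow(-76, 4), 42112), -1))) = Add(8, Mul(-1, Pow(Add(33362176, 42112), -1))) = Add(8, Mul(-1, Pow(33404288, -1))) = Add(8, Mul(-1, Rational(1, 33404288))) = Add(8, Rational(-1, 33404288)) = Rational(267234303, 33404288) ≈ 8.0000)
Add(Function('s')(-146), Mul(-1, L)) = Add(Mul(Pow(2, Rational(1, 2)), Pow(-146, Rational(1, 2))), Mul(-1, Rational(267234303, 33404288))) = Add(Mul(Pow(2, Rational(1, 2)), Mul(I, Pow(146, Rational(1, 2)))), Rational(-267234303, 33404288)) = Add(Mul(2, I, Pow(73, Rational(1, 2))), Rational(-267234303, 33404288)) = Add(Rational(-267234303, 33404288), Mul(2, I, Pow(73, Rational(1, 2))))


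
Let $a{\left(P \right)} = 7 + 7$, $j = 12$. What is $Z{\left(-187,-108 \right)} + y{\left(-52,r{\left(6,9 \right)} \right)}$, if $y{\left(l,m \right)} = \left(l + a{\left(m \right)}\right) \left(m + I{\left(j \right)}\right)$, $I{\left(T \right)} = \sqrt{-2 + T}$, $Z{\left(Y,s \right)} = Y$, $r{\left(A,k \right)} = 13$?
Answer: $-681 - 38 \sqrt{10} \approx -801.17$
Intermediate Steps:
$a{\left(P \right)} = 14$
$y{\left(l,m \right)} = \left(14 + l\right) \left(m + \sqrt{10}\right)$ ($y{\left(l,m \right)} = \left(l + 14\right) \left(m + \sqrt{-2 + 12}\right) = \left(14 + l\right) \left(m + \sqrt{10}\right)$)
$Z{\left(-187,-108 \right)} + y{\left(-52,r{\left(6,9 \right)} \right)} = -187 + \left(14 \cdot 13 + 14 \sqrt{10} - 676 - 52 \sqrt{10}\right) = -187 + \left(182 + 14 \sqrt{10} - 676 - 52 \sqrt{10}\right) = -187 - \left(494 + 38 \sqrt{10}\right) = -681 - 38 \sqrt{10}$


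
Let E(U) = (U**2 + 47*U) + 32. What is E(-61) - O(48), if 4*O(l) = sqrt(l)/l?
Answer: 886 - sqrt(3)/48 ≈ 885.96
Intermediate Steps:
O(l) = 1/(4*sqrt(l)) (O(l) = (sqrt(l)/l)/4 = 1/(4*sqrt(l)))
E(U) = 32 + U**2 + 47*U
E(-61) - O(48) = (32 + (-61)**2 + 47*(-61)) - 1/(4*sqrt(48)) = (32 + 3721 - 2867) - sqrt(3)/12/4 = 886 - sqrt(3)/48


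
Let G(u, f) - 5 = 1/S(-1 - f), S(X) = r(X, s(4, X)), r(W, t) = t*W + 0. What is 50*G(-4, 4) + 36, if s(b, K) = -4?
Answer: 577/2 ≈ 288.50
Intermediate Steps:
r(W, t) = W*t (r(W, t) = W*t + 0 = W*t)
S(X) = -4*X (S(X) = X*(-4) = -4*X)
G(u, f) = 5 + 1/(4 + 4*f) (G(u, f) = 5 + 1/(-4*(-1 - f)) = 5 + 1/(4 + 4*f))
50*G(-4, 4) + 36 = 50*((21 + 20*4)/(4*(1 + 4))) + 36 = 50*((¼)*(21 + 80)/5) + 36 = 50*((¼)*(⅕)*101) + 36 = 50*(101/20) + 36 = 505/2 + 36 = 577/2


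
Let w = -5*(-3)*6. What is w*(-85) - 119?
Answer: -7769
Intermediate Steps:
w = 90 (w = 15*6 = 90)
w*(-85) - 119 = 90*(-85) - 119 = -7650 - 119 = -7769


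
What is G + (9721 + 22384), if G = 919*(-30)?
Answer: 4535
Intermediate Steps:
G = -27570
G + (9721 + 22384) = -27570 + (9721 + 22384) = -27570 + 32105 = 4535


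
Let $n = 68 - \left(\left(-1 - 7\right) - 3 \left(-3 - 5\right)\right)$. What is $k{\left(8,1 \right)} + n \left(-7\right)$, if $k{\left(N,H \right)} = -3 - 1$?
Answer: $-368$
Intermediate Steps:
$k{\left(N,H \right)} = -4$
$n = 52$ ($n = 68 - \left(-8 - -24\right) = 68 - \left(-8 + 24\right) = 68 - 16 = 52$)
$k{\left(8,1 \right)} + n \left(-7\right) = -4 + 52 \left(-7\right) = -4 - 364 = -368$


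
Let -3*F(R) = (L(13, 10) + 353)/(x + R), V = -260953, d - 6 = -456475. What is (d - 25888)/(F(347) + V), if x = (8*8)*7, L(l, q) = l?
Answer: 383473815/207457757 ≈ 1.8484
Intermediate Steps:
d = -456469 (d = 6 - 456475 = -456469)
x = 448 (x = 64*7 = 448)
F(R) = -122/(448 + R) (F(R) = -(13 + 353)/(3*(448 + R)) = -122/(448 + R))
(d - 25888)/(F(347) + V) = (-456469 - 25888)/(-122/(448 + 347) - 260953) = -482357/(-122/795 - 260953) = -482357/(-207457757/795) = -482357*(-795/207457757) = 383473815/207457757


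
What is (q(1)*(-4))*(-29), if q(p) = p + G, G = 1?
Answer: 232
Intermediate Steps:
q(p) = 1 + p (q(p) = p + 1 = 1 + p)
(q(1)*(-4))*(-29) = ((1 + 1)*(-4))*(-29) = (2*(-4))*(-29) = -8*(-29) = 232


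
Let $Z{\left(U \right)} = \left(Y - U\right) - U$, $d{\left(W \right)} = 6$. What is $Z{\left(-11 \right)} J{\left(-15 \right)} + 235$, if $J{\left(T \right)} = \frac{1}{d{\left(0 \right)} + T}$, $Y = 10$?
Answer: $\frac{2083}{9} \approx 231.44$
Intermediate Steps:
$J{\left(T \right)} = \frac{1}{6 + T}$
$Z{\left(U \right)} = 10 - 2 U$ ($Z{\left(U \right)} = \left(10 - U\right) - U = 10 - 2 U$)
$Z{\left(-11 \right)} J{\left(-15 \right)} + 235 = \frac{10 - -22}{6 - 15} + 235 = \frac{10 + 22}{-9} + 235 = 32 \left(- \frac{1}{9}\right) + 235 = - \frac{32}{9} + 235 = \frac{2083}{9}$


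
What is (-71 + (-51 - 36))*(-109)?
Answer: 17222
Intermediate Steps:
(-71 + (-51 - 36))*(-109) = (-71 - 87)*(-109) = -158*(-109) = 17222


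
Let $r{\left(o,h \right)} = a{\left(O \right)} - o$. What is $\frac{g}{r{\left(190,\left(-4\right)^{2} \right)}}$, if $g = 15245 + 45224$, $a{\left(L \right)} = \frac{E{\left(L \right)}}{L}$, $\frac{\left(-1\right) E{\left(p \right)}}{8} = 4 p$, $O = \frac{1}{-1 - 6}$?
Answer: $- \frac{60469}{222} \approx -272.38$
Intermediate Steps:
$O = - \frac{1}{7}$ ($O = \frac{1}{-7} = - \frac{1}{7} \approx -0.14286$)
$E{\left(p \right)} = - 32 p$ ($E{\left(p \right)} = - 8 \cdot 4 p = - 32 p$)
$a{\left(L \right)} = -32$ ($a{\left(L \right)} = \frac{\left(-32\right) L}{L} = -32$)
$g = 60469$
$r{\left(o,h \right)} = -32 - o$
$\frac{g}{r{\left(190,\left(-4\right)^{2} \right)}} = \frac{60469}{-32 - 190} = \frac{60469}{-222} = 60469 \left(- \frac{1}{222}\right) = - \frac{60469}{222}$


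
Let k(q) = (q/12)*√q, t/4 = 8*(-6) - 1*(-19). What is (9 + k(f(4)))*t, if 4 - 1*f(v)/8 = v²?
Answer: -1044 + 3712*I*√6 ≈ -1044.0 + 9092.5*I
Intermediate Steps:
t = -116 (t = 4*(8*(-6) - 1*(-19)) = 4*(-48 + 19) = 4*(-29) = -116)
f(v) = 32 - 8*v²
k(q) = q^(3/2)/12 (k(q) = (q*(1/12))*√q = (q/12)*√q = q^(3/2)/12)
(9 + k(f(4)))*t = (9 + (32 - 8*4²)^(3/2)/12)*(-116) = (9 + (32 - 8*16)^(3/2)/12)*(-116) = (9 + (32 - 128)^(3/2)/12)*(-116) = (9 + (-96)^(3/2)/12)*(-116) = (9 + (-384*I*√6)/12)*(-116) = (9 - 32*I*√6)*(-116) = -1044 + 3712*I*√6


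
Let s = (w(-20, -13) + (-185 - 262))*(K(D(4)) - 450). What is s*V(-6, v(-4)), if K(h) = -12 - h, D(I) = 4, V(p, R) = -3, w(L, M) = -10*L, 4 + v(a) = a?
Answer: -345306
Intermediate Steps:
v(a) = -4 + a
s = 115102 (s = (-10*(-20) + (-185 - 262))*((-12 - 1*4) - 450) = (200 - 447)*((-12 - 4) - 450) = -247*(-16 - 450) = -247*(-466) = 115102)
s*V(-6, v(-4)) = 115102*(-3) = -345306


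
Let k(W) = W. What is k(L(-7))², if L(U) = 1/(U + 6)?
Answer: 1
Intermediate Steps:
L(U) = 1/(6 + U)
k(L(-7))² = (1/(6 - 7))² = (1/(-1))² = (-1)² = 1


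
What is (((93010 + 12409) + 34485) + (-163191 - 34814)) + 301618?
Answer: 243517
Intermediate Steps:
(((93010 + 12409) + 34485) + (-163191 - 34814)) + 301618 = ((105419 + 34485) - 198005) + 301618 = (139904 - 198005) + 301618 = -58101 + 301618 = 243517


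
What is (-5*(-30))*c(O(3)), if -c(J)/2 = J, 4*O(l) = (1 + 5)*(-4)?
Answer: 1800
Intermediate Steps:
O(l) = -6 (O(l) = ((1 + 5)*(-4))/4 = (6*(-4))/4 = (¼)*(-24) = -6)
c(J) = -2*J
(-5*(-30))*c(O(3)) = (-5*(-30))*(-2*(-6)) = 150*12 = 1800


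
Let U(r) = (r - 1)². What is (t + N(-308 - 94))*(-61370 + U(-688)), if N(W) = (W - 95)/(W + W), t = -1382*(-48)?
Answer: 22045927191991/804 ≈ 2.7420e+10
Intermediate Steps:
U(r) = (-1 + r)²
t = 66336
N(W) = (-95 + W)/(2*W) (N(W) = (-95 + W)/((2*W)) = (-95 + W)*(1/(2*W)) = (-95 + W)/(2*W))
(t + N(-308 - 94))*(-61370 + U(-688)) = (66336 + (-95 + (-308 - 94))/(2*(-308 - 94)))*(-61370 + (-1 - 688)²) = (66336 + (½)*(-95 - 402)/(-402))*(-61370 + (-689)²) = (66336 + (½)*(-1/402)*(-497))*(-61370 + 474721) = (66336 + 497/804)*413351 = (53334641/804)*413351 = 22045927191991/804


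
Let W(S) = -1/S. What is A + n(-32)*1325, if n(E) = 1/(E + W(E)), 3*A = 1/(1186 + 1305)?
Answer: -105618059/2548293 ≈ -41.447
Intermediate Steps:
A = 1/7473 (A = 1/(3*(1186 + 1305)) = (⅓)/2491 = (⅓)*(1/2491) = 1/7473 ≈ 0.00013381)
n(E) = 1/(E - 1/E)
A + n(-32)*1325 = 1/7473 - 32/(-1 + (-32)²)*1325 = 1/7473 - 32/(-1 + 1024)*1325 = 1/7473 - 32/1023*1325 = 1/7473 - 42400/1023 = -105618059/2548293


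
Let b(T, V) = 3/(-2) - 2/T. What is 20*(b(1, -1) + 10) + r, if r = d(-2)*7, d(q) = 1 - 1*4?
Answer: 109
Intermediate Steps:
b(T, V) = -3/2 - 2/T (b(T, V) = 3*(-½) - 2/T = -3/2 - 2/T)
d(q) = -3 (d(q) = 1 - 4 = -3)
r = -21 (r = -3*7 = -21)
20*(b(1, -1) + 10) + r = 20*((-3/2 - 2/1) + 10) - 21 = 20*((-3/2 - 2*1) + 10) - 21 = 20*((-3/2 - 2) + 10) - 21 = 20*(-7/2 + 10) - 21 = 20*(13/2) - 21 = 130 - 21 = 109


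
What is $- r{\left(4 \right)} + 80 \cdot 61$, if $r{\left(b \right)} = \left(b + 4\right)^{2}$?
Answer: $4816$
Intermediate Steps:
$r{\left(b \right)} = \left(4 + b\right)^{2}$
$- r{\left(4 \right)} + 80 \cdot 61 = - \left(4 + 4\right)^{2} + 80 \cdot 61 = - 8^{2} + 4880 = \left(-1\right) 64 + 4880 = -64 + 4880 = 4816$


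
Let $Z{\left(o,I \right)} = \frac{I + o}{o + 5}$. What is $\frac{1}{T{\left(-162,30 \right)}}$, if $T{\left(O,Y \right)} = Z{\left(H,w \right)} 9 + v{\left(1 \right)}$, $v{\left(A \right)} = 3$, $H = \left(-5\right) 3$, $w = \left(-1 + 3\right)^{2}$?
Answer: $\frac{10}{129} \approx 0.077519$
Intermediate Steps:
$w = 4$ ($w = 2^{2} = 4$)
$H = -15$
$Z{\left(o,I \right)} = \frac{I + o}{5 + o}$
$T{\left(O,Y \right)} = \frac{129}{10}$ ($T{\left(O,Y \right)} = \frac{4 - 15}{5 - 15} \cdot 9 + 3 = \frac{1}{-10} \left(-11\right) 9 + 3 = \left(- \frac{1}{10}\right) \left(-11\right) 9 + 3 = \frac{11}{10} \cdot 9 + 3 = \frac{99}{10} + 3 = \frac{129}{10}$)
$\frac{1}{T{\left(-162,30 \right)}} = \frac{1}{\frac{129}{10}} = \frac{10}{129}$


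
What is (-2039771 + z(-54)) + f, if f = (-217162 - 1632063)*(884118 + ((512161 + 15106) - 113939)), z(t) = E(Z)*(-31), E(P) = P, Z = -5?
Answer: -2399271618966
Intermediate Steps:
z(t) = 155 (z(t) = -5*(-31) = 155)
f = -2399269579350 (f = -1849225*(884118 + (527267 - 113939)) = -1849225*(884118 + 413328) = -1849225*1297446 = -2399269579350)
(-2039771 + z(-54)) + f = (-2039771 + 155) - 2399269579350 = -2039616 - 2399269579350 = -2399271618966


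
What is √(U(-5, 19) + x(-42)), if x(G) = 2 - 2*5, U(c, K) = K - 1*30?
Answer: I*√19 ≈ 4.3589*I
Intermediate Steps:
U(c, K) = -30 + K (U(c, K) = K - 30 = -30 + K)
x(G) = -8 (x(G) = 2 - 10 = -8)
√(U(-5, 19) + x(-42)) = √((-30 + 19) - 8) = √(-11 - 8) = √(-19) = I*√19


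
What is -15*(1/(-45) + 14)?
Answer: -629/3 ≈ -209.67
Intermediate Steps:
-15*(1/(-45) + 14) = -15*(-1/45 + 14) = -15*629/45 = -629/3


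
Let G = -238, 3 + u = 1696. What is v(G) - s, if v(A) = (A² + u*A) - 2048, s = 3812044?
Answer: -4160382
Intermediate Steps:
u = 1693 (u = -3 + 1696 = 1693)
v(A) = -2048 + A² + 1693*A (v(A) = (A² + 1693*A) - 2048 = -2048 + A² + 1693*A)
v(G) - s = (-2048 + (-238)² + 1693*(-238)) - 1*3812044 = (-2048 + 56644 - 402934) - 3812044 = -348338 - 3812044 = -4160382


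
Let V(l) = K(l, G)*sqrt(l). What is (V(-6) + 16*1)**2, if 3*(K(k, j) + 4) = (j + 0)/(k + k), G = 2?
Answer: 8495/54 - 1168*I*sqrt(6)/9 ≈ 157.31 - 317.89*I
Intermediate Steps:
K(k, j) = -4 + j/(6*k) (K(k, j) = -4 + ((j + 0)/(k + k))/3 = -4 + (j/((2*k)))/3 = -4 + (j*(1/(2*k)))/3 = -4 + (j/(2*k))/3 = -4 + j/(6*k))
V(l) = sqrt(l)*(-4 + 1/(3*l)) (V(l) = (-4 + (1/6)*2/l)*sqrt(l) = (-4 + 1/(3*l))*sqrt(l) = sqrt(l)*(-4 + 1/(3*l)))
(V(-6) + 16*1)**2 = ((1 - 12*(-6))/(3*sqrt(-6)) + 16*1)**2 = ((-I*sqrt(6)/6)*(1 + 72)/3 + 16)**2 = ((1/3)*(-I*sqrt(6)/6)*73 + 16)**2 = (-73*I*sqrt(6)/18 + 16)**2 = (16 - 73*I*sqrt(6)/18)**2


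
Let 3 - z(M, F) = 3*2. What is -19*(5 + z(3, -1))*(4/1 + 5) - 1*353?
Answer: -695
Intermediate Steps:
z(M, F) = -3 (z(M, F) = 3 - 3*2 = 3 - 1*6 = 3 - 6 = -3)
-19*(5 + z(3, -1))*(4/1 + 5) - 1*353 = -19*(5 - 3)*(4/1 + 5) - 1*353 = -38*(4*1 + 5) - 353 = -38*(4 + 5) - 353 = -38*9 - 353 = -19*18 - 353 = -342 - 353 = -695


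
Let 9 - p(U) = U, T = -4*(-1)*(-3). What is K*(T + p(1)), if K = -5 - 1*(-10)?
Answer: -20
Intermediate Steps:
K = 5 (K = -5 + 10 = 5)
T = -12 (T = 4*(-3) = -12)
p(U) = 9 - U
K*(T + p(1)) = 5*(-12 + (9 - 1*1)) = 5*(-12 + (9 - 1)) = 5*(-12 + 8) = 5*(-4) = -20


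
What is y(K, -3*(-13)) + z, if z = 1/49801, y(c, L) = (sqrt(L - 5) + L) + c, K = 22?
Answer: 3037862/49801 + sqrt(34) ≈ 66.831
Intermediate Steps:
y(c, L) = L + c + sqrt(-5 + L) (y(c, L) = (sqrt(-5 + L) + L) + c = (L + sqrt(-5 + L)) + c = L + c + sqrt(-5 + L))
z = 1/49801 ≈ 2.0080e-5
y(K, -3*(-13)) + z = (-3*(-13) + 22 + sqrt(-5 - 3*(-13))) + 1/49801 = (39 + 22 + sqrt(-5 + 39)) + 1/49801 = (39 + 22 + sqrt(34)) + 1/49801 = (61 + sqrt(34)) + 1/49801 = 3037862/49801 + sqrt(34)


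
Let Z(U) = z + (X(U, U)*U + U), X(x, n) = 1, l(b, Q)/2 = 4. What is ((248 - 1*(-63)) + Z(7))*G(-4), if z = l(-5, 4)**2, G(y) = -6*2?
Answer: -4668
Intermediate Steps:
l(b, Q) = 8 (l(b, Q) = 2*4 = 8)
G(y) = -12
z = 64 (z = 8**2 = 64)
Z(U) = 64 + 2*U (Z(U) = 64 + (1*U + U) = 64 + (U + U) = 64 + 2*U)
((248 - 1*(-63)) + Z(7))*G(-4) = ((248 - 1*(-63)) + (64 + 2*7))*(-12) = ((248 + 63) + (64 + 14))*(-12) = (311 + 78)*(-12) = 389*(-12) = -4668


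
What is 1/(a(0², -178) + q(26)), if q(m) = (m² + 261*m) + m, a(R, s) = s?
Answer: 1/7310 ≈ 0.00013680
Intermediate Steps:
q(m) = m² + 262*m
1/(a(0², -178) + q(26)) = 1/(-178 + 26*(262 + 26)) = 1/(-178 + 26*288) = 1/(-178 + 7488) = 1/7310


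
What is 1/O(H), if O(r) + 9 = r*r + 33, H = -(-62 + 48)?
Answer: 1/220 ≈ 0.0045455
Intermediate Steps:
H = 14 (H = -1*(-14) = 14)
O(r) = 24 + r**2 (O(r) = -9 + (r*r + 33) = -9 + (r**2 + 33) = -9 + (33 + r**2) = 24 + r**2)
1/O(H) = 1/(24 + 14**2) = 1/(24 + 196) = 1/220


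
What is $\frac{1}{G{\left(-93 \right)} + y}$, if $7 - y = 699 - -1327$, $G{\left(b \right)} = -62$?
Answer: $- \frac{1}{2081} \approx -0.00048054$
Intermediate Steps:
$y = -2019$ ($y = 7 - \left(699 - -1327\right) = 7 - \left(699 + 1327\right) = 7 - 2026 = -2019$)
$\frac{1}{G{\left(-93 \right)} + y} = \frac{1}{-62 - 2019} = \frac{1}{-2081} = - \frac{1}{2081}$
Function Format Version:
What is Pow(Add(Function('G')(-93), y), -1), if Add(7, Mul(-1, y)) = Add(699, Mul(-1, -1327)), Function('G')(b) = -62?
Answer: Rational(-1, 2081) ≈ -0.00048054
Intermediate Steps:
y = -2019 (y = Add(7, Mul(-1, Add(699, Mul(-1, -1327)))) = Add(7, Mul(-1, Add(699, 1327))) = Add(7, Mul(-1, 2026)) = Add(7, -2026) = -2019)
Pow(Add(Function('G')(-93), y), -1) = Pow(Add(-62, -2019), -1) = Pow(-2081, -1) = Rational(-1, 2081)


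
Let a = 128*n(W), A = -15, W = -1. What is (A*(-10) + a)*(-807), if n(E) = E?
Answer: -17754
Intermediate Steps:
a = -128 (a = 128*(-1) = -128)
(A*(-10) + a)*(-807) = (-15*(-10) - 128)*(-807) = (150 - 128)*(-807) = 22*(-807) = -17754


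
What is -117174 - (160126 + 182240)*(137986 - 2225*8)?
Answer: -41147717250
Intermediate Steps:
-117174 - (160126 + 182240)*(137986 - 2225*8) = -117174 - 342366*(137986 - 17800) = -117174 - 342366*120186 = -117174 - 1*41147600076 = -117174 - 41147600076 = -41147717250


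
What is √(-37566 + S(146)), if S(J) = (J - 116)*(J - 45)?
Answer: 2*I*√8634 ≈ 185.84*I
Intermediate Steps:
S(J) = (-116 + J)*(-45 + J)
√(-37566 + S(146)) = √(-37566 + (5220 + 146² - 161*146)) = √(-37566 + (5220 + 21316 - 23506)) = √(-37566 + 3030) = √(-34536) = 2*I*√8634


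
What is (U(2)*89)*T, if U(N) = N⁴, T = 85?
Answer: 121040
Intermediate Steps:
(U(2)*89)*T = (2⁴*89)*85 = (16*89)*85 = 1424*85 = 121040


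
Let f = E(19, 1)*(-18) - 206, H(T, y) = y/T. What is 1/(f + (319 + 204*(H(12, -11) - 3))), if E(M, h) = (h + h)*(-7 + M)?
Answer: -1/1118 ≈ -0.00089445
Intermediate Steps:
E(M, h) = 2*h*(-7 + M) (E(M, h) = (2*h)*(-7 + M) = 2*h*(-7 + M))
f = -638 (f = (2*1*(-7 + 19))*(-18) - 206 = (2*1*12)*(-18) - 206 = 24*(-18) - 206 = -432 - 206 = -638)
1/(f + (319 + 204*(H(12, -11) - 3))) = 1/(-638 + (319 + 204*(-11/12 - 3))) = 1/(-638 + (319 + 204*(-47/12))) = 1/(-638 + (319 - 799)) = 1/(-638 - 480) = 1/(-1118) = -1/1118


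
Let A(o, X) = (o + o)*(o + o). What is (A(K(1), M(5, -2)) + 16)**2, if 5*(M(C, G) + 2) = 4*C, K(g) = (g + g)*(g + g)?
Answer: 6400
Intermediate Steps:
K(g) = 4*g**2 (K(g) = (2*g)*(2*g) = 4*g**2)
M(C, G) = -2 + 4*C/5 (M(C, G) = -2 + (4*C)/5 = -2 + 4*C/5)
A(o, X) = 4*o**2 (A(o, X) = (2*o)*(2*o) = 4*o**2)
(A(K(1), M(5, -2)) + 16)**2 = (4*(4*1**2)**2 + 16)**2 = (4*(4*1)**2 + 16)**2 = (4*4**2 + 16)**2 = (4*16 + 16)**2 = (64 + 16)**2 = 80**2 = 6400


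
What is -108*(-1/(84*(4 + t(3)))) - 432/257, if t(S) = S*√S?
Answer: -42516/19789 + 27*√3/77 ≈ -1.5411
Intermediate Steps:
t(S) = S^(3/2)
-108*(-1/(84*(4 + t(3)))) - 432/257 = -108*(-1/(84*(4 + 3^(3/2)))) - 432/257 = -108*(-1/(84*(4 + 3*√3))) - 432*1/257 = -108*1/(14*(-24 - 18*√3)) - 432/257 = -108*1/(2*(-168 - 126*√3)) - 432/257 = -108/(-336 - 252*√3) - 432/257 = -432/257 - 108/(-336 - 252*√3)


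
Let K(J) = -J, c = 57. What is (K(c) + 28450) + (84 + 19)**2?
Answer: 39002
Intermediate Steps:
(K(c) + 28450) + (84 + 19)**2 = (-1*57 + 28450) + (84 + 19)**2 = (-57 + 28450) + 103**2 = 28393 + 10609 = 39002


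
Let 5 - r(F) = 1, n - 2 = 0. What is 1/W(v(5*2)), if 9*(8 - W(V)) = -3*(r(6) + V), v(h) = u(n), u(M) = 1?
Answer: 3/29 ≈ 0.10345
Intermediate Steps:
n = 2 (n = 2 + 0 = 2)
r(F) = 4 (r(F) = 5 - 1*1 = 5 - 1 = 4)
v(h) = 1
W(V) = 28/3 + V/3 (W(V) = 8 - (-1)*(4 + V)/3 = 8 - (-12 - 3*V)/9 = 8 + (4/3 + V/3) = 28/3 + V/3)
1/W(v(5*2)) = 1/(28/3 + (⅓)*1) = 1/(28/3 + ⅓) = 1/(29/3) = 3/29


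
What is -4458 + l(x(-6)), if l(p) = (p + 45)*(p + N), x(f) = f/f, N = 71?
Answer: -1146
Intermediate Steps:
x(f) = 1
l(p) = (45 + p)*(71 + p) (l(p) = (p + 45)*(p + 71) = (45 + p)*(71 + p))
-4458 + l(x(-6)) = -4458 + (3195 + 1² + 116*1) = -4458 + (3195 + 1 + 116) = -4458 + 3312 = -1146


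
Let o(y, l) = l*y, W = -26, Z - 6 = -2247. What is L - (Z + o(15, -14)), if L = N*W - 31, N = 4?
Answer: 2316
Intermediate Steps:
Z = -2241 (Z = 6 - 2247 = -2241)
L = -135 (L = 4*(-26) - 31 = -104 - 31 = -135)
L - (Z + o(15, -14)) = -135 - (-2241 - 14*15) = -135 - (-2241 - 210) = -135 - 1*(-2451) = -135 + 2451 = 2316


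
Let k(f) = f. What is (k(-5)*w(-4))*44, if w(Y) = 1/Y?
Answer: 55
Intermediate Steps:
(k(-5)*w(-4))*44 = -5/(-4)*44 = -5*(-¼)*44 = (5/4)*44 = 55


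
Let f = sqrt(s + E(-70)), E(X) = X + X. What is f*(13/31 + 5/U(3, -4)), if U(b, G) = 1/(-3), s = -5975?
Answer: -452*I*sqrt(6115)/31 ≈ -1140.2*I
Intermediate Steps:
E(X) = 2*X
U(b, G) = -1/3
f = I*sqrt(6115) (f = sqrt(-5975 + 2*(-70)) = sqrt(-5975 - 140) = sqrt(-6115) = I*sqrt(6115) ≈ 78.198*I)
f*(13/31 + 5/U(3, -4)) = (I*sqrt(6115))*(13/31 + 5/(-1/3)) = (I*sqrt(6115))*(13*(1/31) + 5*(-3)) = (I*sqrt(6115))*(13/31 - 15) = (I*sqrt(6115))*(-452/31) = -452*I*sqrt(6115)/31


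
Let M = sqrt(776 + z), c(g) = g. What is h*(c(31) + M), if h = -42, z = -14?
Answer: -1302 - 42*sqrt(762) ≈ -2461.4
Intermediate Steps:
M = sqrt(762) (M = sqrt(776 - 14) = sqrt(762) ≈ 27.604)
h*(c(31) + M) = -42*(31 + sqrt(762)) = -1302 - 42*sqrt(762)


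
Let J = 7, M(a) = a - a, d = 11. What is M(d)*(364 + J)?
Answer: 0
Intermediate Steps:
M(a) = 0
M(d)*(364 + J) = 0*(364 + 7) = 0*371 = 0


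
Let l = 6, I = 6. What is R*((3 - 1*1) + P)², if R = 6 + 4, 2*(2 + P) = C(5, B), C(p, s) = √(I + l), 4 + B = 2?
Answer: 30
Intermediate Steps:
B = -2 (B = -4 + 2 = -2)
C(p, s) = 2*√3 (C(p, s) = √(6 + 6) = √12 = 2*√3)
P = -2 + √3 (P = -2 + (2*√3)/2 = -2 + √3 ≈ -0.26795)
R = 10
R*((3 - 1*1) + P)² = 10*((3 - 1*1) + (-2 + √3))² = 10*((3 - 1) + (-2 + √3))² = 10*(2 + (-2 + √3))² = 10*(√3)² = 10*3 = 30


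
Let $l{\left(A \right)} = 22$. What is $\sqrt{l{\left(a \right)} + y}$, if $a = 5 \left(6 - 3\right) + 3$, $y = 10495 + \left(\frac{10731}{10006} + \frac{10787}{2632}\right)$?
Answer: $\frac{\sqrt{9308550387854014}}{940564} \approx 102.58$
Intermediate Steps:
$y = \frac{19752165411}{1881128}$ ($y = 10495 + \left(10731 \cdot \frac{1}{10006} + 10787 \cdot \frac{1}{2632}\right) = 10495 + \left(\frac{10731}{10006} + \frac{1541}{376}\right) = 10495 + \frac{9727051}{1881128} = \frac{19752165411}{1881128} \approx 10500.0$)
$a = 18$ ($a = 5 \left(6 - 3\right) + 3 = 5 \cdot 3 + 3 = 15 + 3 = 18$)
$\sqrt{l{\left(a \right)} + y} = \sqrt{22 + \frac{19752165411}{1881128}} = \sqrt{\frac{19793550227}{1881128}} = \frac{\sqrt{9308550387854014}}{940564}$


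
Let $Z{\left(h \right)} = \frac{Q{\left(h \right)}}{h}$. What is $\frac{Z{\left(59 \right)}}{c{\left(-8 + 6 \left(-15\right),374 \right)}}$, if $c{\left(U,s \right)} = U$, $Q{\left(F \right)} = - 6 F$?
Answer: $\frac{3}{49} \approx 0.061224$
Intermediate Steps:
$Z{\left(h \right)} = -6$ ($Z{\left(h \right)} = \frac{\left(-6\right) h}{h} = -6$)
$\frac{Z{\left(59 \right)}}{c{\left(-8 + 6 \left(-15\right),374 \right)}} = - \frac{6}{-8 + 6 \left(-15\right)} = - \frac{6}{-8 - 90} = - \frac{6}{-98} = \left(-6\right) \left(- \frac{1}{98}\right) = \frac{3}{49}$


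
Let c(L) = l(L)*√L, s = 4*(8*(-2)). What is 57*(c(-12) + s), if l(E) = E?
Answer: -3648 - 1368*I*√3 ≈ -3648.0 - 2369.4*I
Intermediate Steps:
s = -64 (s = 4*(-16) = -64)
c(L) = L^(3/2) (c(L) = L*√L = L^(3/2))
57*(c(-12) + s) = 57*((-12)^(3/2) - 64) = 57*(-24*I*√3 - 64) = 57*(-64 - 24*I*√3) = -3648 - 1368*I*√3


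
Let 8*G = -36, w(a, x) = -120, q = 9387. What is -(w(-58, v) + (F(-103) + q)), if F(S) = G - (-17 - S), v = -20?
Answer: -18353/2 ≈ -9176.5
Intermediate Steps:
G = -9/2 (G = (⅛)*(-36) = -9/2 ≈ -4.5000)
F(S) = 25/2 + S (F(S) = -9/2 - (-17 - S) = -9/2 + (17 + S) = 25/2 + S)
-(w(-58, v) + (F(-103) + q)) = -(-120 + ((25/2 - 103) + 9387)) = -(-120 + (-181/2 + 9387)) = -(-120 + 18593/2) = -1*18353/2 = -18353/2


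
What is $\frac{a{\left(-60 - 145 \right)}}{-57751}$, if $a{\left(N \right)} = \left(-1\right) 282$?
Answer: $\frac{282}{57751} \approx 0.004883$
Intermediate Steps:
$a{\left(N \right)} = -282$
$\frac{a{\left(-60 - 145 \right)}}{-57751} = - \frac{282}{-57751} = \left(-282\right) \left(- \frac{1}{57751}\right) = \frac{282}{57751}$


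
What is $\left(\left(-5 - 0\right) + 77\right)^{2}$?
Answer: $5184$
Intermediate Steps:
$\left(\left(-5 - 0\right) + 77\right)^{2} = \left(\left(-5 + 0\right) + 77\right)^{2} = \left(-5 + 77\right)^{2} = 72^{2} = 5184$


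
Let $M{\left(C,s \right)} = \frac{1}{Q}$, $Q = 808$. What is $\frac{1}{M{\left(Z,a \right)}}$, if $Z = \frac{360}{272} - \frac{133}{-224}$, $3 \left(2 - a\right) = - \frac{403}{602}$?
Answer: $808$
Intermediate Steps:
$a = \frac{4015}{1806}$ ($a = 2 - \frac{\left(-403\right) \frac{1}{602}}{3} = 2 - - \frac{403}{1806} = 2 + \frac{403}{1806} = \frac{4015}{1806} \approx 2.2231$)
$Z = \frac{1043}{544}$ ($Z = 360 \cdot \frac{1}{272} - - \frac{19}{32} = \frac{45}{34} + \frac{19}{32} = \frac{1043}{544} \approx 1.9173$)
$M{\left(C,s \right)} = \frac{1}{808}$
$\frac{1}{M{\left(Z,a \right)}} = \frac{1}{\frac{1}{808}} = 808$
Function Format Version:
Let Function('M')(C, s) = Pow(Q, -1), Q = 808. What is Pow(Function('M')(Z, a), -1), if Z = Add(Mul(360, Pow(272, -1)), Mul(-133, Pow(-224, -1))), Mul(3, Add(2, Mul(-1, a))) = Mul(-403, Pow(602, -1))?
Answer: 808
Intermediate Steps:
a = Rational(4015, 1806) (a = Add(2, Mul(Rational(-1, 3), Mul(-403, Pow(602, -1)))) = Add(2, Mul(Rational(-1, 3), Mul(-403, Rational(1, 602)))) = Add(2, Mul(Rational(-1, 3), Rational(-403, 602))) = Add(2, Rational(403, 1806)) = Rational(4015, 1806) ≈ 2.2231)
Z = Rational(1043, 544) (Z = Add(Mul(360, Rational(1, 272)), Mul(-133, Rational(-1, 224))) = Add(Rational(45, 34), Rational(19, 32)) = Rational(1043, 544) ≈ 1.9173)
Function('M')(C, s) = Rational(1, 808) (Function('M')(C, s) = Pow(808, -1) = Rational(1, 808))
Pow(Function('M')(Z, a), -1) = Pow(Rational(1, 808), -1) = 808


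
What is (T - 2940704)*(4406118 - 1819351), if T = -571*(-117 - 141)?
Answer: -7225838723062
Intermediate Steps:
T = 147318 (T = -571*(-258) = 147318)
(T - 2940704)*(4406118 - 1819351) = (147318 - 2940704)*(4406118 - 1819351) = -2793386*2586767 = -7225838723062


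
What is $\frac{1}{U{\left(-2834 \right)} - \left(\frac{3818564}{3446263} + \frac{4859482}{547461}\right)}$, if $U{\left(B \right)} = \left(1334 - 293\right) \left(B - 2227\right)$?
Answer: $- \frac{1886694588243}{9940071162420715513} \approx -1.8981 \cdot 10^{-7}$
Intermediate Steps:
$U{\left(B \right)} = -2318307 + 1041 B$ ($U{\left(B \right)} = \left(1334 - 293\right) \left(-2227 + B\right) = 1041 \left(-2227 + B\right) = -2318307 + 1041 B$)
$\frac{1}{U{\left(-2834 \right)} - \left(\frac{3818564}{3446263} + \frac{4859482}{547461}\right)} = \frac{1}{\left(-2318307 + 1041 \left(-2834\right)\right) - \left(\frac{3818564}{3446263} + \frac{4859482}{547461}\right)} = \frac{1}{\left(-2318307 - 2950194\right) - \left(\frac{3818564}{3446263} + \frac{4859482}{547461}\right)} = \frac{1}{-5268501 - \frac{18837567881770}{1886694588243}} = \frac{1}{- \frac{9940071162420715513}{1886694588243}} = - \frac{1886694588243}{9940071162420715513}$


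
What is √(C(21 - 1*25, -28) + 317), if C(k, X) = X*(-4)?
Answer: √429 ≈ 20.712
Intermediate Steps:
C(k, X) = -4*X
√(C(21 - 1*25, -28) + 317) = √(-4*(-28) + 317) = √(112 + 317) = √429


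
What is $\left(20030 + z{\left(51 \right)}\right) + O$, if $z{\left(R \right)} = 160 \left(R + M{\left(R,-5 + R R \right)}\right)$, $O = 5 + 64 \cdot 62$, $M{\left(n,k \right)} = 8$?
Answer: $33443$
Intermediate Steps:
$O = 3973$ ($O = 5 + 3968 = 3973$)
$z{\left(R \right)} = 1280 + 160 R$ ($z{\left(R \right)} = 160 \left(R + 8\right) = 160 \left(8 + R\right) = 1280 + 160 R$)
$\left(20030 + z{\left(51 \right)}\right) + O = \left(20030 + \left(1280 + 160 \cdot 51\right)\right) + 3973 = \left(20030 + \left(1280 + 8160\right)\right) + 3973 = \left(20030 + 9440\right) + 3973 = 29470 + 3973 = 33443$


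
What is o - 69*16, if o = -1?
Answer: -1105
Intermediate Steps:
o - 69*16 = -1 - 69*16 = -1 - 1104 = -1105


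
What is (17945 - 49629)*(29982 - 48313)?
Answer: 580799404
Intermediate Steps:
(17945 - 49629)*(29982 - 48313) = -31684*(-18331) = 580799404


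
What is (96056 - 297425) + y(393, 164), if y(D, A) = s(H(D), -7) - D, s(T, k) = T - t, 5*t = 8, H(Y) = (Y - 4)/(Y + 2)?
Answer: -79696233/395 ≈ -2.0176e+5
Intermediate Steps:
H(Y) = (-4 + Y)/(2 + Y)
t = 8/5 (t = (1/5)*8 = 8/5 ≈ 1.6000)
s(T, k) = -8/5 + T (s(T, k) = T - 1*8/5 = T - 8/5 = -8/5 + T)
y(D, A) = -8/5 - D + (-4 + D)/(2 + D) (y(D, A) = (-8/5 + (-4 + D)/(2 + D)) - D = -8/5 - D + (-4 + D)/(2 + D))
(96056 - 297425) + y(393, 164) = (96056 - 297425) + (-36 - 13*393 - 5*393**2)/(5*(2 + 393)) = -201369 + (1/5)*(-36 - 5109 - 5*154449)/395 = -201369 + (1/5)*(1/395)*(-36 - 5109 - 772245) = -201369 + (1/5)*(1/395)*(-777390) = -201369 - 155478/395 = -79696233/395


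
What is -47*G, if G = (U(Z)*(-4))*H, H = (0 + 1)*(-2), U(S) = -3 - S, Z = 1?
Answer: 1504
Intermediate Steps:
H = -2 (H = 1*(-2) = -2)
G = -32 (G = ((-3 - 1*1)*(-4))*(-2) = ((-3 - 1)*(-4))*(-2) = -4*(-4)*(-2) = 16*(-2) = -32)
-47*G = -47*(-32) = 1504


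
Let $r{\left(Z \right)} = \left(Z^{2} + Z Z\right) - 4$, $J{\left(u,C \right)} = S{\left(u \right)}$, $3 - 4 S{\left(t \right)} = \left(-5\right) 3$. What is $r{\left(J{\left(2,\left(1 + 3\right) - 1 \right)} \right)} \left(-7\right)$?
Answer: $- \frac{511}{2} \approx -255.5$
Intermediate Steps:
$S{\left(t \right)} = \frac{9}{2}$ ($S{\left(t \right)} = \frac{3}{4} - \frac{\left(-5\right) 3}{4} = \frac{3}{4} - - \frac{15}{4} = \frac{3}{4} + \frac{15}{4} = \frac{9}{2}$)
$J{\left(u,C \right)} = \frac{9}{2}$
$r{\left(Z \right)} = -4 + 2 Z^{2}$ ($r{\left(Z \right)} = \left(Z^{2} + Z^{2}\right) - 4 = 2 Z^{2} - 4 = -4 + 2 Z^{2}$)
$r{\left(J{\left(2,\left(1 + 3\right) - 1 \right)} \right)} \left(-7\right) = \left(-4 + 2 \left(\frac{9}{2}\right)^{2}\right) \left(-7\right) = \left(-4 + 2 \cdot \frac{81}{4}\right) \left(-7\right) = \left(-4 + \frac{81}{2}\right) \left(-7\right) = \frac{73}{2} \left(-7\right) = - \frac{511}{2}$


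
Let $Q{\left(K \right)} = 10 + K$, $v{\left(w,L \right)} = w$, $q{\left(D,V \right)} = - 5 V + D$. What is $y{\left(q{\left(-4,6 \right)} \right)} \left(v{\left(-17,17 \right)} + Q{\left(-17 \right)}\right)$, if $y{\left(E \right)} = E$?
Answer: $816$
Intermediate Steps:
$q{\left(D,V \right)} = D - 5 V$
$y{\left(q{\left(-4,6 \right)} \right)} \left(v{\left(-17,17 \right)} + Q{\left(-17 \right)}\right) = \left(-4 - 30\right) \left(-17 + \left(10 - 17\right)\right) = \left(-4 - 30\right) \left(-17 - 7\right) = \left(-34\right) \left(-24\right) = 816$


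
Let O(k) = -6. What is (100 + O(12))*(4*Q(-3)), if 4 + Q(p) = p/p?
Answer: -1128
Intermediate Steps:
Q(p) = -3 (Q(p) = -4 + p/p = -4 + 1 = -3)
(100 + O(12))*(4*Q(-3)) = (100 - 6)*(4*(-3)) = 94*(-12) = -1128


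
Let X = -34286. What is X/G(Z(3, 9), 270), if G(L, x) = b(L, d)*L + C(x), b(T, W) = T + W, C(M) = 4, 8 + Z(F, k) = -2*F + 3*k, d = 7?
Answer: -17143/132 ≈ -129.87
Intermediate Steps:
Z(F, k) = -8 - 2*F + 3*k (Z(F, k) = -8 + (-2*F + 3*k) = -8 - 2*F + 3*k)
G(L, x) = 4 + L*(7 + L) (G(L, x) = (L + 7)*L + 4 = (7 + L)*L + 4 = L*(7 + L) + 4 = 4 + L*(7 + L))
X/G(Z(3, 9), 270) = -34286/(4 + (-8 - 2*3 + 3*9)*(7 + (-8 - 2*3 + 3*9))) = -34286/(4 + (-8 - 6 + 27)*(7 + (-8 - 6 + 27))) = -34286/(4 + 13*(7 + 13)) = -34286/(4 + 13*20) = -34286/(4 + 260) = -34286/264 = -34286*1/264 = -17143/132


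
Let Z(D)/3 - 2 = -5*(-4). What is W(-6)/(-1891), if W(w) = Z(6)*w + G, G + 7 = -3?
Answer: 406/1891 ≈ 0.21470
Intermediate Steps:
Z(D) = 66 (Z(D) = 6 + 3*(-5*(-4)) = 6 + 3*20 = 6 + 60 = 66)
G = -10 (G = -7 - 3 = -10)
W(w) = -10 + 66*w (W(w) = 66*w - 10 = -10 + 66*w)
W(-6)/(-1891) = (-10 + 66*(-6))/(-1891) = (-10 - 396)*(-1/1891) = -406*(-1/1891) = 406/1891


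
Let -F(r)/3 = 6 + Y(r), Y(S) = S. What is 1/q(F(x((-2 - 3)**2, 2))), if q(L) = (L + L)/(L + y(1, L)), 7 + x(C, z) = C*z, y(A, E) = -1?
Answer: 74/147 ≈ 0.50340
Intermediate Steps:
x(C, z) = -7 + C*z
F(r) = -18 - 3*r (F(r) = -3*(6 + r) = -18 - 3*r)
q(L) = 2*L/(-1 + L) (q(L) = (L + L)/(L - 1) = (2*L)/(-1 + L) = 2*L/(-1 + L))
1/q(F(x((-2 - 3)**2, 2))) = 1/(2*(-18 - 3*(-7 + (-2 - 3)**2*2))/(-1 + (-18 - 3*(-7 + (-2 - 3)**2*2)))) = 1/(2*(-18 - 3*(-7 + (-5)**2*2))/(-1 + (-18 - 3*(-7 + (-5)**2*2)))) = 1/(2*(-18 - 3*(-7 + 25*2))/(-1 + (-18 - 3*(-7 + 25*2)))) = 1/(2*(-18 - 3*(-7 + 50))/(-1 + (-18 - 3*(-7 + 50)))) = 1/(2*(-18 - 3*43)/(-1 + (-18 - 3*43))) = 1/(2*(-18 - 129)/(-1 + (-18 - 129))) = 1/(2*(-147)/(-1 - 147)) = 1/(2*(-147)/(-148)) = 1/(2*(-147)*(-1/148)) = 1/(147/74) = 74/147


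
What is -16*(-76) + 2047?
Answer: 3263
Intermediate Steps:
-16*(-76) + 2047 = 1216 + 2047 = 3263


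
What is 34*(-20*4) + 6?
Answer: -2714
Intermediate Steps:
34*(-20*4) + 6 = 34*(-80) + 6 = -2720 + 6 = -2714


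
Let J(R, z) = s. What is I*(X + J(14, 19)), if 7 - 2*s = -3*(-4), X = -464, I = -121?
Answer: 112893/2 ≈ 56447.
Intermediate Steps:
s = -5/2 (s = 7/2 - (-3)*(-4)/2 = 7/2 - ½*12 = 7/2 - 6 = -5/2 ≈ -2.5000)
J(R, z) = -5/2
I*(X + J(14, 19)) = -121*(-464 - 5/2) = -121*(-933/2) = 112893/2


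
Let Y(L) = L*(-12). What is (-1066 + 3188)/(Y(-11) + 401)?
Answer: 2122/533 ≈ 3.9812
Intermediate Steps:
Y(L) = -12*L
(-1066 + 3188)/(Y(-11) + 401) = (-1066 + 3188)/(-12*(-11) + 401) = 2122/(132 + 401) = 2122/533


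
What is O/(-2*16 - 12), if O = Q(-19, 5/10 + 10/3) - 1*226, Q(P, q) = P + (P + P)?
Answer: 283/44 ≈ 6.4318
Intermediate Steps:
Q(P, q) = 3*P (Q(P, q) = P + 2*P = 3*P)
O = -283 (O = 3*(-19) - 1*226 = -57 - 226 = -283)
O/(-2*16 - 12) = -283/(-2*16 - 12) = -283/(-32 - 12) = -283/(-44) = -283*(-1/44) = 283/44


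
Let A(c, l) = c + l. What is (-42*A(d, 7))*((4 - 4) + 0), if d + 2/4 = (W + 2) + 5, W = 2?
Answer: 0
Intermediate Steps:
d = 17/2 (d = -½ + ((2 + 2) + 5) = -½ + (4 + 5) = -½ + 9 = 17/2 ≈ 8.5000)
(-42*A(d, 7))*((4 - 4) + 0) = (-42*(17/2 + 7))*((4 - 4) + 0) = (-42*31/2)*(0 + 0) = -651*0 = 0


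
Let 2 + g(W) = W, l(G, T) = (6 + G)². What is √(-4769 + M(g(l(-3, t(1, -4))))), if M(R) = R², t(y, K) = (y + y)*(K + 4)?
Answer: 4*I*√295 ≈ 68.702*I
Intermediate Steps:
t(y, K) = 2*y*(4 + K) (t(y, K) = (2*y)*(4 + K) = 2*y*(4 + K))
g(W) = -2 + W
√(-4769 + M(g(l(-3, t(1, -4))))) = √(-4769 + (-2 + (6 - 3)²)²) = √(-4769 + (-2 + 3²)²) = √(-4769 + (-2 + 9)²) = √(-4769 + 7²) = √(-4769 + 49) = √(-4720) = 4*I*√295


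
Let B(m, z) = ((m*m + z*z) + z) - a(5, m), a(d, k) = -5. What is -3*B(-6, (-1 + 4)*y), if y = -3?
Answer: -339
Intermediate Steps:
B(m, z) = 5 + z + m**2 + z**2 (B(m, z) = ((m*m + z*z) + z) - 1*(-5) = ((m**2 + z**2) + z) + 5 = (z + m**2 + z**2) + 5 = 5 + z + m**2 + z**2)
-3*B(-6, (-1 + 4)*y) = -3*(5 + (-1 + 4)*(-3) + (-6)**2 + ((-1 + 4)*(-3))**2) = -3*(5 + 3*(-3) + 36 + (3*(-3))**2) = -3*(5 - 9 + 36 + (-9)**2) = -3*(5 - 9 + 36 + 81) = -3*113 = -339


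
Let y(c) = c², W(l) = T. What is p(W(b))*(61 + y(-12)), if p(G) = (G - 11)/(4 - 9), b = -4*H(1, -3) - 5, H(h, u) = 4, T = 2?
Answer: 369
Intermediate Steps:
b = -21 (b = -4*4 - 5 = -16 - 5 = -21)
W(l) = 2
p(G) = 11/5 - G/5 (p(G) = (-11 + G)/(-5) = (-11 + G)*(-⅕) = 11/5 - G/5)
p(W(b))*(61 + y(-12)) = (11/5 - ⅕*2)*(61 + (-12)²) = (11/5 - ⅖)*(61 + 144) = (9/5)*205 = 369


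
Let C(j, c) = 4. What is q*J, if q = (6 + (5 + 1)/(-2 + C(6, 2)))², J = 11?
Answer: 891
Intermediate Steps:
q = 81 (q = (6 + (5 + 1)/(-2 + 4))² = (6 + 6/2)² = (6 + 6*(½))² = (6 + 3)² = 9² = 81)
q*J = 81*11 = 891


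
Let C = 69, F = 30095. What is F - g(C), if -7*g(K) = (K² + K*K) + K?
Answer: 220256/7 ≈ 31465.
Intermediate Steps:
g(K) = -2*K²/7 - K/7 (g(K) = -((K² + K*K) + K)/7 = -((K² + K²) + K)/7 = -(2*K² + K)/7 = -(K + 2*K²)/7 = -2*K²/7 - K/7)
F - g(C) = 30095 - (-1)*69*(1 + 2*69)/7 = 30095 - (-1)*69*(1 + 138)/7 = 30095 - (-1)*69*139/7 = 30095 - 1*(-9591/7) = 30095 + 9591/7 = 220256/7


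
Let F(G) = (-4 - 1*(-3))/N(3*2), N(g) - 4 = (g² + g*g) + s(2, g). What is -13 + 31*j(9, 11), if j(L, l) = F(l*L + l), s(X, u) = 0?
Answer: -1019/76 ≈ -13.408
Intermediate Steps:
N(g) = 4 + 2*g² (N(g) = 4 + ((g² + g*g) + 0) = 4 + ((g² + g²) + 0) = 4 + (2*g² + 0) = 4 + 2*g²)
F(G) = -1/76 (F(G) = (-4 - 1*(-3))/(4 + 2*(3*2)²) = (-4 + 3)/(4 + 2*6²) = -1/(4 + 2*36) = -1/(4 + 72) = -1/76)
j(L, l) = -1/76
-13 + 31*j(9, 11) = -13 + 31*(-1/76) = -13 - 31/76 = -1019/76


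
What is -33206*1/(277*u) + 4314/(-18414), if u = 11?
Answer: -9463637/850113 ≈ -11.132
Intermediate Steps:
-33206*1/(277*u) + 4314/(-18414) = -33206/(11*277) + 4314/(-18414) = -33206/3047 + 4314*(-1/18414) = -33206*1/3047 - 719/3069 = -33206/3047 - 719/3069 = -9463637/850113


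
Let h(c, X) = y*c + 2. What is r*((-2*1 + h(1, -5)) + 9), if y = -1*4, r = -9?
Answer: -45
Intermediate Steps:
y = -4
h(c, X) = 2 - 4*c (h(c, X) = -4*c + 2 = 2 - 4*c)
r*((-2*1 + h(1, -5)) + 9) = -9*((-2*1 + (2 - 4*1)) + 9) = -9*((-2 + (2 - 4)) + 9) = -9*((-2 - 2) + 9) = -9*(-4 + 9) = -9*5 = -45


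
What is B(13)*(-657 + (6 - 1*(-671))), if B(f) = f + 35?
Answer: 960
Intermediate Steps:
B(f) = 35 + f
B(13)*(-657 + (6 - 1*(-671))) = (35 + 13)*(-657 + (6 - 1*(-671))) = 48*(-657 + (6 + 671)) = 48*(-657 + 677) = 48*20 = 960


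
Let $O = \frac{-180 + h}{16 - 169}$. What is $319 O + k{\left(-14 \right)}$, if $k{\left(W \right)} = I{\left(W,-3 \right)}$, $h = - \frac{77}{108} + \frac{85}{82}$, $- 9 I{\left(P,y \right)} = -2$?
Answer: $\frac{253949185}{677484} \approx 374.84$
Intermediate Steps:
$I{\left(P,y \right)} = \frac{2}{9}$ ($I{\left(P,y \right)} = \left(- \frac{1}{9}\right) \left(-2\right) = \frac{2}{9}$)
$h = \frac{1433}{4428}$ ($h = \left(-77\right) \frac{1}{108} + 85 \cdot \frac{1}{82} = - \frac{77}{108} + \frac{85}{82} = \frac{1433}{4428} \approx 0.32362$)
$k{\left(W \right)} = \frac{2}{9}$
$O = \frac{795607}{677484}$ ($O = \frac{-180 + \frac{1433}{4428}}{16 - 169} = - \frac{795607}{4428 \left(-153\right)} = \left(- \frac{795607}{4428}\right) \left(- \frac{1}{153}\right) = \frac{795607}{677484} \approx 1.1744$)
$319 O + k{\left(-14 \right)} = 319 \cdot \frac{795607}{677484} + \frac{2}{9} = \frac{253798633}{677484} + \frac{2}{9} = \frac{253949185}{677484}$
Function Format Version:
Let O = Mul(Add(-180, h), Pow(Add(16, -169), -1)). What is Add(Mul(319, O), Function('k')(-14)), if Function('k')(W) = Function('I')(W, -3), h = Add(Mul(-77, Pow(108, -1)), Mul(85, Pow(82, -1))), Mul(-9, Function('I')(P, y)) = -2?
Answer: Rational(253949185, 677484) ≈ 374.84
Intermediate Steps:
Function('I')(P, y) = Rational(2, 9) (Function('I')(P, y) = Mul(Rational(-1, 9), -2) = Rational(2, 9))
h = Rational(1433, 4428) (h = Add(Mul(-77, Rational(1, 108)), Mul(85, Rational(1, 82))) = Add(Rational(-77, 108), Rational(85, 82)) = Rational(1433, 4428) ≈ 0.32362)
Function('k')(W) = Rational(2, 9)
O = Rational(795607, 677484) (O = Mul(Add(-180, Rational(1433, 4428)), Pow(Add(16, -169), -1)) = Mul(Rational(-795607, 4428), Pow(-153, -1)) = Mul(Rational(-795607, 4428), Rational(-1, 153)) = Rational(795607, 677484) ≈ 1.1744)
Add(Mul(319, O), Function('k')(-14)) = Add(Mul(319, Rational(795607, 677484)), Rational(2, 9)) = Add(Rational(253798633, 677484), Rational(2, 9)) = Rational(253949185, 677484)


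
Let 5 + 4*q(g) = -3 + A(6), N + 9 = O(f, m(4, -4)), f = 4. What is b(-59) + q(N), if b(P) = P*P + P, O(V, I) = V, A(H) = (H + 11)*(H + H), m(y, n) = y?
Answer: 3471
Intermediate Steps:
A(H) = 2*H*(11 + H) (A(H) = (11 + H)*(2*H) = 2*H*(11 + H))
N = -5 (N = -9 + 4 = -5)
q(g) = 49 (q(g) = -5/4 + (-3 + 2*6*(11 + 6))/4 = -5/4 + (-3 + 2*6*17)/4 = -5/4 + (-3 + 204)/4 = -5/4 + (¼)*201 = -5/4 + 201/4 = 49)
b(P) = P + P² (b(P) = P² + P = P + P²)
b(-59) + q(N) = -59*(1 - 59) + 49 = -59*(-58) + 49 = 3422 + 49 = 3471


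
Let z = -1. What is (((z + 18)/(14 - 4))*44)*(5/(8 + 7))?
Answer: 374/15 ≈ 24.933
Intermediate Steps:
(((z + 18)/(14 - 4))*44)*(5/(8 + 7)) = (((-1 + 18)/(14 - 4))*44)*(5/(8 + 7)) = ((17/10)*44)*(5/15) = ((17*(1/10))*44)*((1/15)*5) = ((17/10)*44)*(1/3) = (374/5)*(1/3) = 374/15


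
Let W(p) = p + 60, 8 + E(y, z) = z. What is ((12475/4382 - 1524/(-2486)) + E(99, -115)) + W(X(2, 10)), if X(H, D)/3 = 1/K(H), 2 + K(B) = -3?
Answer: -1637863123/27234130 ≈ -60.140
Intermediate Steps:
K(B) = -5 (K(B) = -2 - 3 = -5)
X(H, D) = -⅗ (X(H, D) = 3/(-5) = 3*(-⅕) = -⅗)
E(y, z) = -8 + z
W(p) = 60 + p
((12475/4382 - 1524/(-2486)) + E(99, -115)) + W(X(2, 10)) = ((12475/4382 - 1524/(-2486)) + (-8 - 115)) + (60 - ⅗) = ((12475*(1/4382) - 1524*(-1/2486)) - 123) + 297/5 = ((12475/4382 + 762/1243) - 123) + 297/5 = (18845509/5446826 - 123) + 297/5 = -651114089/5446826 + 297/5 = -1637863123/27234130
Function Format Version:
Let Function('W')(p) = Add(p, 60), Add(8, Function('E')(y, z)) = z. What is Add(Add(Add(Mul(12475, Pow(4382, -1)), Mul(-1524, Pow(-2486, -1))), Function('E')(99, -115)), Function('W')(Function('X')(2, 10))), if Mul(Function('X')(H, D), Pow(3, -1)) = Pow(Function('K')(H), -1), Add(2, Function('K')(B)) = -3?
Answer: Rational(-1637863123, 27234130) ≈ -60.140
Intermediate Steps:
Function('K')(B) = -5 (Function('K')(B) = Add(-2, -3) = -5)
Function('X')(H, D) = Rational(-3, 5) (Function('X')(H, D) = Mul(3, Pow(-5, -1)) = Mul(3, Rational(-1, 5)) = Rational(-3, 5))
Function('E')(y, z) = Add(-8, z)
Function('W')(p) = Add(60, p)
Add(Add(Add(Mul(12475, Pow(4382, -1)), Mul(-1524, Pow(-2486, -1))), Function('E')(99, -115)), Function('W')(Function('X')(2, 10))) = Add(Add(Add(Mul(12475, Pow(4382, -1)), Mul(-1524, Pow(-2486, -1))), Add(-8, -115)), Add(60, Rational(-3, 5))) = Add(Add(Add(Mul(12475, Rational(1, 4382)), Mul(-1524, Rational(-1, 2486))), -123), Rational(297, 5)) = Add(Add(Add(Rational(12475, 4382), Rational(762, 1243)), -123), Rational(297, 5)) = Add(Add(Rational(18845509, 5446826), -123), Rational(297, 5)) = Add(Rational(-651114089, 5446826), Rational(297, 5)) = Rational(-1637863123, 27234130)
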